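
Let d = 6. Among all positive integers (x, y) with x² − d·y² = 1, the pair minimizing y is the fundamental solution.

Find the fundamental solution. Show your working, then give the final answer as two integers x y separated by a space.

√6 → a₀=2, period (2,4); ℓ=2 even so k=1
k=0  a_k=2  p_k/q_k = 2/1
k=1  a_k=2  p_k/q_k = 5/2
(x₁, y₁) = (5, 2);  5² − 6·2² = 1 ✓

5 2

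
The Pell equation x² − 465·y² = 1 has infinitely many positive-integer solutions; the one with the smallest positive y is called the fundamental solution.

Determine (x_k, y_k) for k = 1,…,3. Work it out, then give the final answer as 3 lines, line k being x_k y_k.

d=465: √d = [21; 1,1,3,2,2,2,3,1,1,42] (ℓ=10, even), read p_9/q_9
step 0: (21, 1)  from 21·(1,0) + (0,1)
step 1: (22, 1)  from 1·(21,1) + (1,0)
step 2: (43, 2)  from 1·(22,1) + (21,1)
…
step 4: (345, 16)  from 2·(151,7) + (43,2)
step 5: (841, 39)  from 2·(345,16) + (151,7)
…
step 7: (6922, 321)  from 3·(2027,94) + (841,39)
step 8: (8949, 415)  from 1·(6922,321) + (2027,94)
step 9: (15871, 736)  from 1·(8949,415) + (6922,321)
fundamental: x₁=15871, y₁=736  (since 251888641 − 465·541696 = 1)
n=2: (15871,736)∘(15871,736) = (15871·15871+465·736·736, 15871·736+736·15871) = (503777281,23362112)
n=3: (503777281,23362112)∘(15871,736) = (15871·503777281+465·736·23362112, 15871·23362112+736·503777281) = (15990898437631,741560158368)

15871 736
503777281 23362112
15990898437631 741560158368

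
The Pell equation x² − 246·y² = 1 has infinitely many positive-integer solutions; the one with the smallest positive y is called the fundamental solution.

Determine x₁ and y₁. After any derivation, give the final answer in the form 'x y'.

√246 → a₀=15, period (1,2,5,1,14,1,5,2,1,30); ℓ=10 even so k=9
k=0  a_k=15  p_k/q_k = 15/1
k=1  a_k=1  p_k/q_k = 16/1
…
k=3  a_k=5  p_k/q_k = 251/16
k=4  a_k=1  p_k/q_k = 298/19
…
k=7  a_k=5  p_k/q_k = 28028/1787
k=8  a_k=2  p_k/q_k = 60777/3875
k=9  a_k=1  p_k/q_k = 88805/5662
(x₁, y₁) = (88805, 5662);  88805² − 246·5662² = 1 ✓

88805 5662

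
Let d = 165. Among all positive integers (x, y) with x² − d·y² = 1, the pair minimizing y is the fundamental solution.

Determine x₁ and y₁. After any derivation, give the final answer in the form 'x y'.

[12; 1,5,2,5,1,24] for √165; ℓ=6 ⇒ convergent index 5
k=0  a_k=12  p_k/q_k = 12/1
…
k=4  a_k=5  p_k/q_k = 912/71
k=5  a_k=1  p_k/q_k = 1079/84
fundamental: x₁=1079, y₁=84  (since 1164241 − 165·7056 = 1)

1079 84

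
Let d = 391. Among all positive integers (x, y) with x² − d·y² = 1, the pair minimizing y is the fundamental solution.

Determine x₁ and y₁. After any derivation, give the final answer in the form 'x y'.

√391 → a₀=19, period (1,3,2,2,1,…,3,1,38); ℓ=16 even so k=15
a_0=19:  p_0=19·1+0=19,  q_0=19·0+1=1
a_1=1:  p_1=1·19+1=20,  q_1=1·1+0=1
…
a_3=2:  p_3=2·79+20=178,  q_3=2·4+1=9
a_4=2:  p_4=2·178+79=435,  q_4=2·9+4=22
a_5=1:  p_5=1·435+178=613,  q_5=1·22+9=31
a_6=1:  p_6=1·613+435=1048,  q_6=1·31+22=53
…
a_9=2:  p_9=2·52519+2709=107747,  q_9=2·2656+137=5449
a_10=1:  p_10=1·107747+52519=160266,  q_10=1·5449+2656=8105
…
a_12=2:  p_12=2·268013+160266=696292,  q_12=2·13554+8105=35213
…
a_14=3:  p_14=3·1660597+696292=5678083,  q_14=3·83980+35213=287153
a_15=1:  p_15=1·5678083+1660597=7338680,  q_15=1·287153+83980=371133
fundamental: x₁=7338680, y₁=371133  (since 53856224142400 − 391·137739703689 = 1)

7338680 371133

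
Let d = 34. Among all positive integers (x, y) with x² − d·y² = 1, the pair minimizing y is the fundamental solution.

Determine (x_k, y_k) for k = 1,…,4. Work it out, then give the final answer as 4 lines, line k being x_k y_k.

35 6
2449 420
171395 29394
11995201 2057160

[5; 1,4,1,10] for √34; ℓ=4 ⇒ convergent index 3
i=0: a=5 ⇒ p=5, q=1
…
i=2: a=4 ⇒ p=29, q=5
i=3: a=1 ⇒ p=35, q=6
fundamental: x₁=35, y₁=6  (since 1225 − 34·36 = 1)
k=2:  x_2 = 35·35+34·6·6 = 2449,  y_2 = 35·6+6·35 = 420
k=3:  x_3 = 35·2449+34·6·420 = 171395,  y_3 = 35·420+6·2449 = 29394
k=4:  x_4 = 35·171395+34·6·29394 = 11995201,  y_4 = 35·29394+6·171395 = 2057160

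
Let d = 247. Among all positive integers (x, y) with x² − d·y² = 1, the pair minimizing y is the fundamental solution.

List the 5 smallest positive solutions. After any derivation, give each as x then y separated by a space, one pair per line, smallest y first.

85292 5427
14549450527 925759368
2481903468612476 157919736025485
423373021275241155457 26938580249245573872
72220663458733833793864412 4595290773079387237355763

√247 → a₀=15, period (1,2,1,1,9,1,9,1,1,2,1,30); ℓ=12 even so k=11
a_0=15:  p_0=15·1+0=15,  q_0=15·0+1=1
a_1=1:  p_1=1·15+1=16,  q_1=1·1+0=1
a_2=2:  p_2=2·16+15=47,  q_2=2·1+1=3
a_3=1:  p_3=1·47+16=63,  q_3=1·3+1=4
…
a_5=9:  p_5=9·110+63=1053,  q_5=9·7+4=67
a_6=1:  p_6=1·1053+110=1163,  q_6=1·67+7=74
a_7=9:  p_7=9·1163+1053=11520,  q_7=9·74+67=733
a_8=1:  p_8=1·11520+1163=12683,  q_8=1·733+74=807
…
a_10=2:  p_10=2·24203+12683=61089,  q_10=2·1540+807=3887
a_11=1:  p_11=1·61089+24203=85292,  q_11=1·3887+1540=5427
fundamental: x₁=85292, y₁=5427  (since 7274725264 − 247·29452329 = 1)
k=2:  x_2 = 85292·85292+247·5427·5427 = 14549450527,  y_2 = 85292·5427+5427·85292 = 925759368
k=3:  x_3 = 85292·14549450527+247·5427·925759368 = 2481903468612476,  y_3 = 85292·925759368+5427·14549450527 = 157919736025485
k=4:  x_4 = 85292·2481903468612476+247·5427·157919736025485 = 423373021275241155457,  y_4 = 85292·157919736025485+5427·2481903468612476 = 26938580249245573872
k=5:  x_5 = 85292·423373021275241155457+247·5427·26938580249245573872 = 72220663458733833793864412,  y_5 = 85292·26938580249245573872+5427·423373021275241155457 = 4595290773079387237355763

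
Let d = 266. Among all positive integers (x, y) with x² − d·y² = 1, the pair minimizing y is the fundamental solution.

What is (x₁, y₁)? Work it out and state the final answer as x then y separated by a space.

√266 = [16; 3,4,3,32, …], period ℓ=4 (even) → k=3
step 0: (16, 1)  from 16·(1,0) + (0,1)
step 1: (49, 3)  from 3·(16,1) + (1,0)
step 2: (212, 13)  from 4·(49,3) + (16,1)
step 3: (685, 42)  from 3·(212,13) + (49,3)
fundamental: x₁=685, y₁=42  (since 469225 − 266·1764 = 1)

685 42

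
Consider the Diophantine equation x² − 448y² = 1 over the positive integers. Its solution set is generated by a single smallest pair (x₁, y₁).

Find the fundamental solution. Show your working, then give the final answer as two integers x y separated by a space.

127 6

√448 → a₀=21, period (6,42); ℓ=2 even so k=1
i=0: a=21 ⇒ p=21, q=1
i=1: a=6 ⇒ p=127, q=6
→ (127, 6).  Check: 127²=16129, 448·6²=16128, difference 1.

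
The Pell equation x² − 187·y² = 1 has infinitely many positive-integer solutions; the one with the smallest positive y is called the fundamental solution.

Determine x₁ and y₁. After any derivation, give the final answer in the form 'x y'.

1682 123

d=187: √d = [13; 1,2,13,2,1,26] (ℓ=6, even), read p_5/q_5
step 0: (13, 1)  from 13·(1,0) + (0,1)
step 1: (14, 1)  from 1·(13,1) + (1,0)
…
step 3: (547, 40)  from 13·(41,3) + (14,1)
step 4: (1135, 83)  from 2·(547,40) + (41,3)
step 5: (1682, 123)  from 1·(1135,83) + (547,40)
(x₁, y₁) = (1682, 123);  1682² − 187·123² = 1 ✓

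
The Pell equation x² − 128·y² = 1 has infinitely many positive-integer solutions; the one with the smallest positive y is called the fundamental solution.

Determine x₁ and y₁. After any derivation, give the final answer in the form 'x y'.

d=128: √d = [11; 3,5,3,22] (ℓ=4, even), read p_3/q_3
step 0: (11, 1)  from 11·(1,0) + (0,1)
…
step 2: (181, 16)  from 5·(34,3) + (11,1)
step 3: (577, 51)  from 3·(181,16) + (34,3)
fundamental: x₁=577, y₁=51  (since 332929 − 128·2601 = 1)

577 51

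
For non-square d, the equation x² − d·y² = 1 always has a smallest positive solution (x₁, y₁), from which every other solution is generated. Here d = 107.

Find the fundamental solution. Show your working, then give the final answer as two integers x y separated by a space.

962 93

d=107: √d = [10; 2,1,9,1,2,20] (ℓ=6, even), read p_5/q_5
k=0  a_k=10  p_k/q_k = 10/1
…
k=2  a_k=1  p_k/q_k = 31/3
k=3  a_k=9  p_k/q_k = 300/29
k=4  a_k=1  p_k/q_k = 331/32
k=5  a_k=2  p_k/q_k = 962/93
(x₁, y₁) = (962, 93);  962² − 107·93² = 1 ✓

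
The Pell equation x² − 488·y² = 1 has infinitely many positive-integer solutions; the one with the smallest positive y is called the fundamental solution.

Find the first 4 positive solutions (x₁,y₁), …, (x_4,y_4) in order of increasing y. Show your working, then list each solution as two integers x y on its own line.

√488 → a₀=22, period (11,44); ℓ=2 even so k=1
a_0=22:  p_0=22·1+0=22,  q_0=22·0+1=1
a_1=11:  p_1=11·22+1=243,  q_1=11·1+0=11
→ (243, 11).  Check: 243²=59049, 488·11²=59048, difference 1.
k=2:  x_2 = 243·243+488·11·11 = 118097,  y_2 = 243·11+11·243 = 5346
k=3:  x_3 = 243·118097+488·11·5346 = 57394899,  y_3 = 243·5346+11·118097 = 2598145
k=4:  x_4 = 243·57394899+488·11·2598145 = 27893802817,  y_4 = 243·2598145+11·57394899 = 1262693124

243 11
118097 5346
57394899 2598145
27893802817 1262693124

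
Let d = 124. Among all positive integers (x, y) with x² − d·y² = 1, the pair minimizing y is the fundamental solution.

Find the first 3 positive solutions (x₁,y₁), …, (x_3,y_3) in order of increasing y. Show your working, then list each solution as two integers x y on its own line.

√124 → a₀=11, period (7,2,1,1,1,…,2,7,22); ℓ=16 even so k=15
a_0=11:  p_0=11·1+0=11,  q_0=11·0+1=1
a_1=7:  p_1=7·11+1=78,  q_1=7·1+0=7
a_2=2:  p_2=2·78+11=167,  q_2=2·7+1=15
…
a_5=1:  p_5=1·412+245=657,  q_5=1·37+22=59
a_6=3:  p_6=3·657+412=2383,  q_6=3·59+37=214
…
a_8=4:  p_8=4·3040+2383=14543,  q_8=4·273+214=1306
a_9=1:  p_9=1·14543+3040=17583,  q_9=1·1306+273=1579
a_10=3:  p_10=3·17583+14543=67292,  q_10=3·1579+1306=6043
…
a_12=1:  p_12=1·84875+67292=152167,  q_12=1·7622+6043=13665
…
a_14=2:  p_14=2·237042+152167=626251,  q_14=2·21287+13665=56239
a_15=7:  p_15=7·626251+237042=4620799,  q_15=7·56239+21287=414960
→ (4620799, 414960).  Check: 4620799²=21351783398401, 124·414960²=21351783398400, difference 1.
n=2: (4620799,414960)∘(4620799,414960) = (4620799·4620799+124·414960·414960, 4620799·414960+414960·4620799) = (42703566796801,3834893506080)
n=3: (42703566796801,3834893506080)∘(4620799,414960) = (4620799·42703566796801+124·414960·3834893506080, 4620799·3834893506080+414960·42703566796801) = (394649197502177907199,35440544156001500880)

4620799 414960
42703566796801 3834893506080
394649197502177907199 35440544156001500880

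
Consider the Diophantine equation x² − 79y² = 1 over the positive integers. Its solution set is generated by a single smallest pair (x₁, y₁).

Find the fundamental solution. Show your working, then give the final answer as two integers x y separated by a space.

√79 = [8; 1,7,1,16, …], period ℓ=4 (even) → k=3
i=0: a=8 ⇒ p=8, q=1
…
i=2: a=7 ⇒ p=71, q=8
i=3: a=1 ⇒ p=80, q=9
fundamental: x₁=80, y₁=9  (since 6400 − 79·81 = 1)

80 9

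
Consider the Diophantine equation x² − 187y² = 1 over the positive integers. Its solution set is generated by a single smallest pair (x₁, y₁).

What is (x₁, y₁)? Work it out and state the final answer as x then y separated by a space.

d=187: √d = [13; 1,2,13,2,1,26] (ℓ=6, even), read p_5/q_5
i=0: a=13 ⇒ p=13, q=1
i=1: a=1 ⇒ p=14, q=1
i=2: a=2 ⇒ p=41, q=3
i=3: a=13 ⇒ p=547, q=40
i=4: a=2 ⇒ p=1135, q=83
i=5: a=1 ⇒ p=1682, q=123
(x₁, y₁) = (1682, 123);  1682² − 187·123² = 1 ✓

1682 123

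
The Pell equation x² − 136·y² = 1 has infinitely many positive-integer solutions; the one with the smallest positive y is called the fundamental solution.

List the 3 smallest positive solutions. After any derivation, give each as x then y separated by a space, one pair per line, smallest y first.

d=136: √d = [11; 1,1,1,22] (ℓ=4, even), read p_3/q_3
step 0: (11, 1)  from 11·(1,0) + (0,1)
…
step 2: (23, 2)  from 1·(12,1) + (11,1)
step 3: (35, 3)  from 1·(23,2) + (12,1)
fundamental: x₁=35, y₁=3  (since 1225 − 136·9 = 1)
n=2: (35,3)∘(35,3) = (35·35+136·3·3, 35·3+3·35) = (2449,210)
n=3: (2449,210)∘(35,3) = (35·2449+136·3·210, 35·210+3·2449) = (171395,14697)

35 3
2449 210
171395 14697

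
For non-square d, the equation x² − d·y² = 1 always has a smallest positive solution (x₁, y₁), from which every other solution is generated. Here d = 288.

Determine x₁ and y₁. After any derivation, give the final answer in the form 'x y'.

[16; 1,32] for √288; ℓ=2 ⇒ convergent index 1
step 0: (16, 1)  from 16·(1,0) + (0,1)
step 1: (17, 1)  from 1·(16,1) + (1,0)
(x₁, y₁) = (17, 1);  17² − 288·1² = 1 ✓

17 1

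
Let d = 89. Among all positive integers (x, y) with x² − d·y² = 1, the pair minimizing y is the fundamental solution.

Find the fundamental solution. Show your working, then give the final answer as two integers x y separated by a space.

500001 53000

[9; 2,3,3,2,18] for √89; ℓ=5 ⇒ convergent index 9
step 0: (9, 1)  from 9·(1,0) + (0,1)
step 1: (19, 2)  from 2·(9,1) + (1,0)
step 2: (66, 7)  from 3·(19,2) + (9,1)
step 3: (217, 23)  from 3·(66,7) + (19,2)
step 4: (500, 53)  from 2·(217,23) + (66,7)
…
step 6: (18934, 2007)  from 2·(9217,977) + (500,53)
…
step 8: (216991, 23001)  from 3·(66019,6998) + (18934,2007)
step 9: (500001, 53000)  from 2·(216991,23001) + (66019,6998)
(x₁, y₁) = (500001, 53000);  500001² − 89·53000² = 1 ✓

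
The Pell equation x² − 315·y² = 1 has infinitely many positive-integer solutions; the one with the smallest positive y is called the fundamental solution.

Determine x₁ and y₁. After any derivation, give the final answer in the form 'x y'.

71 4

√315 → a₀=17, period (1,2,1,34); ℓ=4 even so k=3
k=0  a_k=17  p_k/q_k = 17/1
k=1  a_k=1  p_k/q_k = 18/1
k=2  a_k=2  p_k/q_k = 53/3
k=3  a_k=1  p_k/q_k = 71/4
fundamental: x₁=71, y₁=4  (since 5041 − 315·16 = 1)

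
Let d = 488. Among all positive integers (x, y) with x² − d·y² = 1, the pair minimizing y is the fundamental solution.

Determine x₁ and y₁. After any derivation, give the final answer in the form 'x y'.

243 11

√488 = [22; 11,44, …], period ℓ=2 (even) → k=1
step 0: (22, 1)  from 22·(1,0) + (0,1)
step 1: (243, 11)  from 11·(22,1) + (1,0)
fundamental: x₁=243, y₁=11  (since 59049 − 488·121 = 1)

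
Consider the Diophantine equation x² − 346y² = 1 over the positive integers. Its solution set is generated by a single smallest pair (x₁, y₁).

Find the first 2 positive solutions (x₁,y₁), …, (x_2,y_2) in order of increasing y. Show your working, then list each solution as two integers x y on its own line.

17299 930
598510801 32176140

√346 → a₀=18, period (1,1,1,1,36); ℓ=5 odd so k=9
i=0: a=18 ⇒ p=18, q=1
i=1: a=1 ⇒ p=19, q=1
i=2: a=1 ⇒ p=37, q=2
…
i=4: a=1 ⇒ p=93, q=5
…
i=7: a=1 ⇒ p=6901, q=371
i=8: a=1 ⇒ p=10398, q=559
i=9: a=1 ⇒ p=17299, q=930
(x₁, y₁) = (17299, 930);  17299² − 346·930² = 1 ✓
(x_2, y_2) = (17299·17299 + 346·930·930, 17299·930 + 930·17299) = (598510801, 32176140)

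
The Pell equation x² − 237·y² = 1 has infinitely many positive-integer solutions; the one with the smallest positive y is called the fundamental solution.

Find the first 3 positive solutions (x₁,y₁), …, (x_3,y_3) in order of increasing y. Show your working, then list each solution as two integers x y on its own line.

√237 → a₀=15, period (2,1,1,7,10,7,1,1,2,30); ℓ=10 even so k=9
a_0=15:  p_0=15·1+0=15,  q_0=15·0+1=1
…
a_2=1:  p_2=1·31+15=46,  q_2=1·2+1=3
a_3=1:  p_3=1·46+31=77,  q_3=1·3+2=5
a_4=7:  p_4=7·77+46=585,  q_4=7·5+3=38
a_5=10:  p_5=10·585+77=5927,  q_5=10·38+5=385
a_6=7:  p_6=7·5927+585=42074,  q_6=7·385+38=2733
…
a_8=1:  p_8=1·48001+42074=90075,  q_8=1·3118+2733=5851
a_9=2:  p_9=2·90075+48001=228151,  q_9=2·5851+3118=14820
(x₁, y₁) = (228151, 14820);  228151² − 237·14820² = 1 ✓
k=2:  x_2 = 228151·228151+237·14820·14820 = 104105757601,  y_2 = 228151·14820+14820·228151 = 6762395640
k=3:  x_3 = 228151·104105757601+237·14820·6762395640 = 47503665404623351,  y_3 = 228151·6762395640+14820·104105757601 = 3085694655308460

228151 14820
104105757601 6762395640
47503665404623351 3085694655308460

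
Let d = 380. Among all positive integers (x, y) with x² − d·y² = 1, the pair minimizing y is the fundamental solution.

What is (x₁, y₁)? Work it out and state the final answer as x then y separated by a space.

39 2

√380 → a₀=19, period (2,38); ℓ=2 even so k=1
a_0=19:  p_0=19·1+0=19,  q_0=19·0+1=1
a_1=2:  p_1=2·19+1=39,  q_1=2·1+0=2
(x₁, y₁) = (39, 2);  39² − 380·2² = 1 ✓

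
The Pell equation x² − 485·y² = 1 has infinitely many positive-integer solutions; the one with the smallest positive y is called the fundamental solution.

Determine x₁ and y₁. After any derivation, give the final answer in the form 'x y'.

√485 = [22; 44, …], period ℓ=1 (odd) → k=1
k=0  a_k=22  p_k/q_k = 22/1
k=1  a_k=44  p_k/q_k = 969/44
(x₁, y₁) = (969, 44);  969² − 485·44² = 1 ✓

969 44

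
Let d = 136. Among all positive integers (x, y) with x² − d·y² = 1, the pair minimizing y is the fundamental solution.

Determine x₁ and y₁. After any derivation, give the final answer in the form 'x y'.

√136 → a₀=11, period (1,1,1,22); ℓ=4 even so k=3
k=0  a_k=11  p_k/q_k = 11/1
k=1  a_k=1  p_k/q_k = 12/1
k=2  a_k=1  p_k/q_k = 23/2
k=3  a_k=1  p_k/q_k = 35/3
fundamental: x₁=35, y₁=3  (since 1225 − 136·9 = 1)

35 3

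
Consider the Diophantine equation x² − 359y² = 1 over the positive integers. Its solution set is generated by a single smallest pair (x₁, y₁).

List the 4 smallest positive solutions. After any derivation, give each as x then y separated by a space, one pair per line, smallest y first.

360 19
259199 13680
186622920 9849581
134368243201 7091684640

√359 → a₀=18, period (1,17,1,36); ℓ=4 even so k=3
a_0=18:  p_0=18·1+0=18,  q_0=18·0+1=1
…
a_2=17:  p_2=17·19+18=341,  q_2=17·1+1=18
a_3=1:  p_3=1·341+19=360,  q_3=1·18+1=19
→ (360, 19).  Check: 360²=129600, 359·19²=129599, difference 1.
n=2: (360,19)∘(360,19) = (360·360+359·19·19, 360·19+19·360) = (259199,13680)
n=3: (259199,13680)∘(360,19) = (360·259199+359·19·13680, 360·13680+19·259199) = (186622920,9849581)
n=4: (186622920,9849581)∘(360,19) = (360·186622920+359·19·9849581, 360·9849581+19·186622920) = (134368243201,7091684640)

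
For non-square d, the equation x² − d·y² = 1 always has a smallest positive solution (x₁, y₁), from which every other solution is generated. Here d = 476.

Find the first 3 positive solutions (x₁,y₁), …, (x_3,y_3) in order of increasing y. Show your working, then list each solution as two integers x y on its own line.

d=476: √d = [21; 1,4,2,10,2,4,1,42] (ℓ=8, even), read p_7/q_7
k=0  a_k=21  p_k/q_k = 21/1
…
k=3  a_k=2  p_k/q_k = 240/11
…
k=5  a_k=2  p_k/q_k = 5258/241
k=6  a_k=4  p_k/q_k = 23541/1079
k=7  a_k=1  p_k/q_k = 28799/1320
→ (28799, 1320).  Check: 28799²=829382401, 476·1320²=829382400, difference 1.
k=2:  x_2 = 28799·28799+476·1320·1320 = 1658764801,  y_2 = 28799·1320+1320·28799 = 76029360
k=3:  x_3 = 28799·1658764801+476·1320·76029360 = 95541534979199,  y_3 = 28799·76029360+1320·1658764801 = 4379139075960

28799 1320
1658764801 76029360
95541534979199 4379139075960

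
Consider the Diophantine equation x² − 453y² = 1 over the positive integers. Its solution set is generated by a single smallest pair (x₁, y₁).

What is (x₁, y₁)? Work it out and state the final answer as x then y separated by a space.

[21; 3,1,1,10,14,10,1,1,3,42] for √453; ℓ=10 ⇒ convergent index 9
a_0=21:  p_0=21·1+0=21,  q_0=21·0+1=1
…
a_8=1:  p_8=1·245764+223565=469329,  q_8=1·11547+10504=22051
a_9=3:  p_9=3·469329+245764=1653751,  q_9=3·22051+11547=77700
→ (1653751, 77700).  Check: 1653751²=2734892370001, 453·77700²=2734892370000, difference 1.

1653751 77700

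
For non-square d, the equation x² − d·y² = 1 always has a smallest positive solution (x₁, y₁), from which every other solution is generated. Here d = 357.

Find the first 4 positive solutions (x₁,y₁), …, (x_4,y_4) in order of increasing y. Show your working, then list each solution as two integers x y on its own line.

3401 180
23133601 1224360
157354750601 8328096540
1070326990454401 56647711440720

d=357: √d = [18; 1,8,2,8,1,36] (ℓ=6, even), read p_5/q_5
a_0=18:  p_0=18·1+0=18,  q_0=18·0+1=1
…
a_4=8:  p_4=8·359+170=3042,  q_4=8·19+9=161
a_5=1:  p_5=1·3042+359=3401,  q_5=1·161+19=180
→ (3401, 180).  Check: 3401²=11566801, 357·180²=11566800, difference 1.
k=2:  x_2 = 3401·3401+357·180·180 = 23133601,  y_2 = 3401·180+180·3401 = 1224360
k=3:  x_3 = 3401·23133601+357·180·1224360 = 157354750601,  y_3 = 3401·1224360+180·23133601 = 8328096540
k=4:  x_4 = 3401·157354750601+357·180·8328096540 = 1070326990454401,  y_4 = 3401·8328096540+180·157354750601 = 56647711440720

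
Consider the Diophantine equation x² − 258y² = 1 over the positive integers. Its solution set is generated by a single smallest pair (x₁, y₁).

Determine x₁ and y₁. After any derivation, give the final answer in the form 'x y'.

257 16

√258 = [16; 16,32, …], period ℓ=2 (even) → k=1
a_0=16:  p_0=16·1+0=16,  q_0=16·0+1=1
a_1=16:  p_1=16·16+1=257,  q_1=16·1+0=16
(x₁, y₁) = (257, 16);  257² − 258·16² = 1 ✓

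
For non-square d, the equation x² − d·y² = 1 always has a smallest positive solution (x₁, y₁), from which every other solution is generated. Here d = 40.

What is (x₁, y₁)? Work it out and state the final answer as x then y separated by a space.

19 3

[6; 3,12] for √40; ℓ=2 ⇒ convergent index 1
k=0  a_k=6  p_k/q_k = 6/1
k=1  a_k=3  p_k/q_k = 19/3
→ (19, 3).  Check: 19²=361, 40·3²=360, difference 1.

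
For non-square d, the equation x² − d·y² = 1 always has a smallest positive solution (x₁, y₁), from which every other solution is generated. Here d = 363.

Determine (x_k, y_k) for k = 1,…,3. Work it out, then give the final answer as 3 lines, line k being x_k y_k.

[19; 19,38] for √363; ℓ=2 ⇒ convergent index 1
step 0: (19, 1)  from 19·(1,0) + (0,1)
step 1: (362, 19)  from 19·(19,1) + (1,0)
fundamental: x₁=362, y₁=19  (since 131044 − 363·361 = 1)
(362+19√363)^2 = 262087 + 13756√363
(362+19√363)^3 = 189750626 + 9959325√363

362 19
262087 13756
189750626 9959325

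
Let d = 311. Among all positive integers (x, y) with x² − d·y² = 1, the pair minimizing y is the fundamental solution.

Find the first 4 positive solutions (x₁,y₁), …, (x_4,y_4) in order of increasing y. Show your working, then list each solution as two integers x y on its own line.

16883880 957397
570130807708799 32329152120720
19252040283316857636360 1091683049815963029803
650098275797375082487964044801 36863691222253451430108430560

√311 → a₀=17, period (1,1,1,2,1,…,1,1,34); ℓ=16 even so k=15
step 0: (17, 1)  from 17·(1,0) + (0,1)
step 1: (18, 1)  from 1·(17,1) + (1,0)
…
step 3: (53, 3)  from 1·(35,2) + (18,1)
…
step 10: (1376656, 78063)  from 6·(217583,12338) + (71158,4035)
step 11: (1594239, 90401)  from 1·(1376656,78063) + (217583,12338)
…
step 13: (6159373, 349266)  from 1·(4565134,258865) + (1594239,90401)
step 14: (10724507, 608131)  from 1·(6159373,349266) + (4565134,258865)
step 15: (16883880, 957397)  from 1·(10724507,608131) + (6159373,349266)
→ (16883880, 957397).  Check: 16883880²=285065403854400, 311·957397²=285065403854399, difference 1.
(16883880+957397√311)^2 = 570130807708799 + 32329152120720√311
(16883880+957397√311)^3 = 19252040283316857636360 + 1091683049815963029803√311
(16883880+957397√311)^4 = 650098275797375082487964044801 + 36863691222253451430108430560√311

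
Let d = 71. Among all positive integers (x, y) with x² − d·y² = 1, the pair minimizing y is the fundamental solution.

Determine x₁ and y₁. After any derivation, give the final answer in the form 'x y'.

d=71: √d = [8; 2,2,1,7,1,2,2,16] (ℓ=8, even), read p_7/q_7
step 0: (8, 1)  from 8·(1,0) + (0,1)
step 1: (17, 2)  from 2·(8,1) + (1,0)
…
step 3: (59, 7)  from 1·(42,5) + (17,2)
…
step 6: (1483, 176)  from 2·(514,61) + (455,54)
step 7: (3480, 413)  from 2·(1483,176) + (514,61)
fundamental: x₁=3480, y₁=413  (since 12110400 − 71·170569 = 1)

3480 413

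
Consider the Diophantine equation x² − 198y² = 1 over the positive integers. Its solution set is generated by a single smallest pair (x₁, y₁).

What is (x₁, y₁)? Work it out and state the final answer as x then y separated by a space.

197 14

[14; 14,28] for √198; ℓ=2 ⇒ convergent index 1
a_0=14:  p_0=14·1+0=14,  q_0=14·0+1=1
a_1=14:  p_1=14·14+1=197,  q_1=14·1+0=14
(x₁, y₁) = (197, 14);  197² − 198·14² = 1 ✓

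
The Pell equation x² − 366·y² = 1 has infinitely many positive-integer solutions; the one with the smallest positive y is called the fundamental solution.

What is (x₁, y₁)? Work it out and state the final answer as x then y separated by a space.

907925 47458

[19; 7,1,1,1,2,12,2,1,1,1,7,38] for √366; ℓ=12 ⇒ convergent index 11
k=0  a_k=19  p_k/q_k = 19/1
k=1  a_k=7  p_k/q_k = 134/7
k=2  a_k=1  p_k/q_k = 153/8
k=3  a_k=1  p_k/q_k = 287/15
k=4  a_k=1  p_k/q_k = 440/23
k=5  a_k=2  p_k/q_k = 1167/61
…
k=9  a_k=1  p_k/q_k = 74554/3897
k=10  a_k=1  p_k/q_k = 119053/6223
k=11  a_k=7  p_k/q_k = 907925/47458
→ (907925, 47458).  Check: 907925²=824327805625, 366·47458²=824327805624, difference 1.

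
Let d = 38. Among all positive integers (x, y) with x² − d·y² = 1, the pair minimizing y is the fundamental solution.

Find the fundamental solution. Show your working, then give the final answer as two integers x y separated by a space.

d=38: √d = [6; 6,12] (ℓ=2, even), read p_1/q_1
a_0=6:  p_0=6·1+0=6,  q_0=6·0+1=1
a_1=6:  p_1=6·6+1=37,  q_1=6·1+0=6
→ (37, 6).  Check: 37²=1369, 38·6²=1368, difference 1.

37 6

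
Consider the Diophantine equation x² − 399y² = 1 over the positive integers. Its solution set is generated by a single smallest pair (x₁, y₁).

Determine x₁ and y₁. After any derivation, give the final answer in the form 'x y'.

20 1

√399 → a₀=19, period (1,38); ℓ=2 even so k=1
a_0=19:  p_0=19·1+0=19,  q_0=19·0+1=1
a_1=1:  p_1=1·19+1=20,  q_1=1·1+0=1
fundamental: x₁=20, y₁=1  (since 400 − 399·1 = 1)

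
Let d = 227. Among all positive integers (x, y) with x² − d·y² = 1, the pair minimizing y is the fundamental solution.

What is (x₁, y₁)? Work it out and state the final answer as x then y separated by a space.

226 15

√227 = [15; 15,30, …], period ℓ=2 (even) → k=1
step 0: (15, 1)  from 15·(1,0) + (0,1)
step 1: (226, 15)  from 15·(15,1) + (1,0)
→ (226, 15).  Check: 226²=51076, 227·15²=51075, difference 1.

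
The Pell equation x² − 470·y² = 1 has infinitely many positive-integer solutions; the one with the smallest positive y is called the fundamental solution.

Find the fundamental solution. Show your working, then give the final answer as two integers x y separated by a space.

√470 = [21; 1,2,8,2,1,42, …], period ℓ=6 (even) → k=5
i=0: a=21 ⇒ p=21, q=1
…
i=2: a=2 ⇒ p=65, q=3
…
i=4: a=2 ⇒ p=1149, q=53
i=5: a=1 ⇒ p=1691, q=78
(x₁, y₁) = (1691, 78);  1691² − 470·78² = 1 ✓

1691 78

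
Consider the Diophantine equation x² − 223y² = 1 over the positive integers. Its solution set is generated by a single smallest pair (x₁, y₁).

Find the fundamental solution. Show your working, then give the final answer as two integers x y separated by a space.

224 15

d=223: √d = [14; 1,13,1,28] (ℓ=4, even), read p_3/q_3
i=0: a=14 ⇒ p=14, q=1
i=1: a=1 ⇒ p=15, q=1
i=2: a=13 ⇒ p=209, q=14
i=3: a=1 ⇒ p=224, q=15
→ (224, 15).  Check: 224²=50176, 223·15²=50175, difference 1.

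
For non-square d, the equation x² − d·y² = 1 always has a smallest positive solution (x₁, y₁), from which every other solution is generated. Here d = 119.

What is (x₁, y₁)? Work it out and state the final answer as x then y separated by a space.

120 11

√119 → a₀=10, period (1,9,1,20); ℓ=4 even so k=3
a_0=10:  p_0=10·1+0=10,  q_0=10·0+1=1
a_1=1:  p_1=1·10+1=11,  q_1=1·1+0=1
a_2=9:  p_2=9·11+10=109,  q_2=9·1+1=10
a_3=1:  p_3=1·109+11=120,  q_3=1·10+1=11
→ (120, 11).  Check: 120²=14400, 119·11²=14399, difference 1.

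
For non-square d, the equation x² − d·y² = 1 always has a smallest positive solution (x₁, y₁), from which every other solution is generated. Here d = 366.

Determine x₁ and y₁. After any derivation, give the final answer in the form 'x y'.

907925 47458

√366 → a₀=19, period (7,1,1,1,2,12,2,1,1,1,7,38); ℓ=12 even so k=11
k=0  a_k=19  p_k/q_k = 19/1
…
k=2  a_k=1  p_k/q_k = 153/8
k=3  a_k=1  p_k/q_k = 287/15
k=4  a_k=1  p_k/q_k = 440/23
…
k=10  a_k=1  p_k/q_k = 119053/6223
k=11  a_k=7  p_k/q_k = 907925/47458
(x₁, y₁) = (907925, 47458);  907925² − 366·47458² = 1 ✓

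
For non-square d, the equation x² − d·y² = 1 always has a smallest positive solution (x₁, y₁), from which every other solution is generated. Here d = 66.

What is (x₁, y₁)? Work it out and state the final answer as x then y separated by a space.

65 8

[8; 8,16] for √66; ℓ=2 ⇒ convergent index 1
i=0: a=8 ⇒ p=8, q=1
i=1: a=8 ⇒ p=65, q=8
fundamental: x₁=65, y₁=8  (since 4225 − 66·64 = 1)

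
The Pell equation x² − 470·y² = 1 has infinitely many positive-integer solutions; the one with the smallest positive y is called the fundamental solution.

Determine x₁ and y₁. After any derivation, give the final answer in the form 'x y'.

1691 78

√470 → a₀=21, period (1,2,8,2,1,42); ℓ=6 even so k=5
k=0  a_k=21  p_k/q_k = 21/1
k=1  a_k=1  p_k/q_k = 22/1
k=2  a_k=2  p_k/q_k = 65/3
k=3  a_k=8  p_k/q_k = 542/25
k=4  a_k=2  p_k/q_k = 1149/53
k=5  a_k=1  p_k/q_k = 1691/78
(x₁, y₁) = (1691, 78);  1691² − 470·78² = 1 ✓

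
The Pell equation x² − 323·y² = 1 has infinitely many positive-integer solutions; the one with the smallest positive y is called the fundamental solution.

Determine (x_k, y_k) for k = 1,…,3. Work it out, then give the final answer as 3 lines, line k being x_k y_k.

18 1
647 36
23274 1295

√323 → a₀=17, period (1,34); ℓ=2 even so k=1
k=0  a_k=17  p_k/q_k = 17/1
k=1  a_k=1  p_k/q_k = 18/1
(x₁, y₁) = (18, 1);  18² − 323·1² = 1 ✓
k=2:  x_2 = 18·18+323·1·1 = 647,  y_2 = 18·1+1·18 = 36
k=3:  x_3 = 18·647+323·1·36 = 23274,  y_3 = 18·36+1·647 = 1295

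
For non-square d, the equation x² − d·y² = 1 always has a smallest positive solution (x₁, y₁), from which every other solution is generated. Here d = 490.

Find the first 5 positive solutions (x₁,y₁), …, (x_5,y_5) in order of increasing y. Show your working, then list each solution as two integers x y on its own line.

[22; 7,2,1,4,4,4,1,2,7,44] for √490; ℓ=10 ⇒ convergent index 9
a_0=22:  p_0=22·1+0=22,  q_0=22·0+1=1
a_1=7:  p_1=7·22+1=155,  q_1=7·1+0=7
a_2=2:  p_2=2·155+22=332,  q_2=2·7+1=15
a_3=1:  p_3=1·332+155=487,  q_3=1·15+7=22
a_4=4:  p_4=4·487+332=2280,  q_4=4·22+15=103
a_5=4:  p_5=4·2280+487=9607,  q_5=4·103+22=434
a_6=4:  p_6=4·9607+2280=40708,  q_6=4·434+103=1839
a_7=1:  p_7=1·40708+9607=50315,  q_7=1·1839+434=2273
a_8=2:  p_8=2·50315+40708=141338,  q_8=2·2273+1839=6385
a_9=7:  p_9=7·141338+50315=1039681,  q_9=7·6385+2273=46968
(x₁, y₁) = (1039681, 46968);  1039681² − 490·46968² = 1 ✓
(1039681+46968√490)^2 = 2161873163521 + 97663474416√490
(1039681+46968√490)^3 = 4495316905044313921 + 203077717488555624√490
(1039681+46968√490)^4 = 9347391150304592810234881 + 422272088792340335957472√490
(1039681+46968√490)^5 = 19436609957075163398170578312001 + 878056535095215307939712337240√490

1039681 46968
2161873163521 97663474416
4495316905044313921 203077717488555624
9347391150304592810234881 422272088792340335957472
19436609957075163398170578312001 878056535095215307939712337240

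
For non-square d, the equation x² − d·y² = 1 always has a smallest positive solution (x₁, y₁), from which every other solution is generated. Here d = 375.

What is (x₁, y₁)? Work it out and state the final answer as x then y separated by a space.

15124 781

√375 = [19; 2,1,2,1,5,1,2,1,2,38, …], period ℓ=10 (even) → k=9
step 0: (19, 1)  from 19·(1,0) + (0,1)
step 1: (39, 2)  from 2·(19,1) + (1,0)
…
step 3: (155, 8)  from 2·(58,3) + (39,2)
step 4: (213, 11)  from 1·(155,8) + (58,3)
…
step 7: (4086, 211)  from 2·(1433,74) + (1220,63)
step 8: (5519, 285)  from 1·(4086,211) + (1433,74)
step 9: (15124, 781)  from 2·(5519,285) + (4086,211)
(x₁, y₁) = (15124, 781);  15124² − 375·781² = 1 ✓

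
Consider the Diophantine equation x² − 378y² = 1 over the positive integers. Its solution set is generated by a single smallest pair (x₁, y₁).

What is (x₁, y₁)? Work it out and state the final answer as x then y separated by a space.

√378 = [19; 2,3,1,4,1,3,2,38, …], period ℓ=8 (even) → k=7
k=0  a_k=19  p_k/q_k = 19/1
…
k=2  a_k=3  p_k/q_k = 136/7
k=3  a_k=1  p_k/q_k = 175/9
k=4  a_k=4  p_k/q_k = 836/43
k=5  a_k=1  p_k/q_k = 1011/52
k=6  a_k=3  p_k/q_k = 3869/199
k=7  a_k=2  p_k/q_k = 8749/450
(x₁, y₁) = (8749, 450);  8749² − 378·450² = 1 ✓

8749 450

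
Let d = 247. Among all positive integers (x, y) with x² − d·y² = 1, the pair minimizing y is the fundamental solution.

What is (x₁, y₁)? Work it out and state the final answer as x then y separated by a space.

85292 5427

[15; 1,2,1,1,9,1,9,1,1,2,1,30] for √247; ℓ=12 ⇒ convergent index 11
step 0: (15, 1)  from 15·(1,0) + (0,1)
step 1: (16, 1)  from 1·(15,1) + (1,0)
step 2: (47, 3)  from 2·(16,1) + (15,1)
…
step 6: (1163, 74)  from 1·(1053,67) + (110,7)
step 7: (11520, 733)  from 9·(1163,74) + (1053,67)
…
step 10: (61089, 3887)  from 2·(24203,1540) + (12683,807)
step 11: (85292, 5427)  from 1·(61089,3887) + (24203,1540)
fundamental: x₁=85292, y₁=5427  (since 7274725264 − 247·29452329 = 1)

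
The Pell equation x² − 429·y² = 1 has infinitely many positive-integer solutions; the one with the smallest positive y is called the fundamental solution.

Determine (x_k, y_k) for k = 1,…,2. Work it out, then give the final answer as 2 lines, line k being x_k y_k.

d=429: √d = [20; 1,2,2,9,1,12,1,9,2,2,1,40] (ℓ=12, even), read p_11/q_11
k=0  a_k=20  p_k/q_k = 20/1
…
k=2  a_k=2  p_k/q_k = 62/3
…
k=10  a_k=2  p_k/q_k = 1085636/52415
k=11  a_k=1  p_k/q_k = 1524095/73584
fundamental: x₁=1524095, y₁=73584  (since 2322865569025 − 429·5414605056 = 1)
k=2:  x_2 = 1524095·1524095+429·73584·73584 = 4645731138049,  y_2 = 1524095·73584+73584·1524095 = 224298012960

1524095 73584
4645731138049 224298012960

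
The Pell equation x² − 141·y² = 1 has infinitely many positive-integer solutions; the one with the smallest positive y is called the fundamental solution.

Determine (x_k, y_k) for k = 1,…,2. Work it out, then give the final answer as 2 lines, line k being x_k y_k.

√141 → a₀=11, period (1,6,1,22); ℓ=4 even so k=3
k=0  a_k=11  p_k/q_k = 11/1
…
k=2  a_k=6  p_k/q_k = 83/7
k=3  a_k=1  p_k/q_k = 95/8
→ (95, 8).  Check: 95²=9025, 141·8²=9024, difference 1.
(x_2, y_2) = (95·95 + 141·8·8, 95·8 + 8·95) = (18049, 1520)

95 8
18049 1520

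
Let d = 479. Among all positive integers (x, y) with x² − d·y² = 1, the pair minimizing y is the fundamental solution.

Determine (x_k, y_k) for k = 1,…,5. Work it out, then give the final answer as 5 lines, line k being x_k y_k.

2989440 136591
17873503027199 816661198080
106863529779256567680 4882719303976413809
638924220926583633867571201 29193192792157684333155840
3820051246013425493328364845667200 174542596521170852986514812245391

d=479: √d = [21; 1,7,1,3,2,21,2,3,1,7,1,42] (ℓ=12, even), read p_11/q_11
step 0: (21, 1)  from 21·(1,0) + (0,1)
step 1: (22, 1)  from 1·(21,1) + (1,0)
step 2: (175, 8)  from 7·(22,1) + (21,1)
step 3: (197, 9)  from 1·(175,8) + (22,1)
step 4: (766, 35)  from 3·(197,9) + (175,8)
step 5: (1729, 79)  from 2·(766,35) + (197,9)
step 6: (37075, 1694)  from 21·(1729,79) + (766,35)
step 7: (75879, 3467)  from 2·(37075,1694) + (1729,79)
step 8: (264712, 12095)  from 3·(75879,3467) + (37075,1694)
step 9: (340591, 15562)  from 1·(264712,12095) + (75879,3467)
step 10: (2648849, 121029)  from 7·(340591,15562) + (264712,12095)
step 11: (2989440, 136591)  from 1·(2648849,121029) + (340591,15562)
→ (2989440, 136591).  Check: 2989440²=8936751513600, 479·136591²=8936751513599, difference 1.
(2989440+136591√479)^2 = 17873503027199 + 816661198080√479
(2989440+136591√479)^3 = 106863529779256567680 + 4882719303976413809√479
(2989440+136591√479)^4 = 638924220926583633867571201 + 29193192792157684333155840√479
(2989440+136591√479)^5 = 3820051246013425493328364845667200 + 174542596521170852986514812245391√479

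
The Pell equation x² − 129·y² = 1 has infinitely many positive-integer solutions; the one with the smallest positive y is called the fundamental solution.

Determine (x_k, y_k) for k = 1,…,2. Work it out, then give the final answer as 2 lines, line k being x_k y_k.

16855 1484
568182049 50025640

√129 = [11; 2,1,3,1,6,1,3,1,2,22, …], period ℓ=10 (even) → k=9
step 0: (11, 1)  from 11·(1,0) + (0,1)
step 1: (23, 2)  from 2·(11,1) + (1,0)
…
step 4: (159, 14)  from 1·(125,11) + (34,3)
step 5: (1079, 95)  from 6·(159,14) + (125,11)
…
step 7: (4793, 422)  from 3·(1238,109) + (1079,95)
step 8: (6031, 531)  from 1·(4793,422) + (1238,109)
step 9: (16855, 1484)  from 2·(6031,531) + (4793,422)
fundamental: x₁=16855, y₁=1484  (since 284091025 − 129·2202256 = 1)
k=2:  x_2 = 16855·16855+129·1484·1484 = 568182049,  y_2 = 16855·1484+1484·16855 = 50025640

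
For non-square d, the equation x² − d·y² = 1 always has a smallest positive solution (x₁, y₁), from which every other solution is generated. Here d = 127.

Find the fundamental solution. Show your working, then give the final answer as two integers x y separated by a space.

√127 → a₀=11, period (3,1,2,2,7,11,7,2,2,1,3,22); ℓ=12 even so k=11
i=0: a=11 ⇒ p=11, q=1
i=1: a=3 ⇒ p=34, q=3
…
i=6: a=11 ⇒ p=24218, q=2149
i=7: a=7 ⇒ p=171701, q=15236
…
i=9: a=2 ⇒ p=906941, q=80478
i=10: a=1 ⇒ p=1274561, q=113099
i=11: a=3 ⇒ p=4730624, q=419775
fundamental: x₁=4730624, y₁=419775  (since 22378803429376 − 127·176211050625 = 1)

4730624 419775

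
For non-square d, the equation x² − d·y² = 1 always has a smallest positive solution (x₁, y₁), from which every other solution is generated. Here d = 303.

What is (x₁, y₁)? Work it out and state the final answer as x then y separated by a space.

√303 = [17; 2,2,5,2,2,34, …], period ℓ=6 (even) → k=5
i=0: a=17 ⇒ p=17, q=1
…
i=3: a=5 ⇒ p=470, q=27
i=4: a=2 ⇒ p=1027, q=59
i=5: a=2 ⇒ p=2524, q=145
→ (2524, 145).  Check: 2524²=6370576, 303·145²=6370575, difference 1.

2524 145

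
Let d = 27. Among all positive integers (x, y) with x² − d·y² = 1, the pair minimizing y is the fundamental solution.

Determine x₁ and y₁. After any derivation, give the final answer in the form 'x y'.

√27 → a₀=5, period (5,10); ℓ=2 even so k=1
a_0=5:  p_0=5·1+0=5,  q_0=5·0+1=1
a_1=5:  p_1=5·5+1=26,  q_1=5·1+0=5
fundamental: x₁=26, y₁=5  (since 676 − 27·25 = 1)

26 5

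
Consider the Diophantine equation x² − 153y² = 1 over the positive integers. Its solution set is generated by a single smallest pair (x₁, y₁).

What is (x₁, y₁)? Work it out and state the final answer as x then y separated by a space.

2177 176

[12; 2,1,2,2,2,1,2,24] for √153; ℓ=8 ⇒ convergent index 7
step 0: (12, 1)  from 12·(1,0) + (0,1)
…
step 3: (99, 8)  from 2·(37,3) + (25,2)
step 4: (235, 19)  from 2·(99,8) + (37,3)
…
step 6: (804, 65)  from 1·(569,46) + (235,19)
step 7: (2177, 176)  from 2·(804,65) + (569,46)
fundamental: x₁=2177, y₁=176  (since 4739329 − 153·30976 = 1)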